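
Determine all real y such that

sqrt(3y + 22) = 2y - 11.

y = 9

Square both sides: 3y + 22 = (2y - 11)^2.
Expand and rearrange: 4y^2 - 47y + 99 = 0.
Solving gives y = 9 or y = 2.75.
Check each candidate in the original equation:
  y = 9: sqrt(49) = 7, while 2y - 11 = 7 — valid.
  y = 2.75: sqrt(30.25) = 5.5, while 2y - 11 = -5.5 — extraneous.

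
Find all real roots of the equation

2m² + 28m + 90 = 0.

m = -9 or m = -5

Factor: 2(m + 9)(m + 5) = 0.
So m = -9 or m = -5.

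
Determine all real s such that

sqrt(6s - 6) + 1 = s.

Isolate the radical: sqrt(6s - 6) = s - 1.
Square both sides: 6s - 6 = (s - 1)^2.
Expand and rearrange: s^2 - 8s + 7 = 0.
Solving gives s = 7 or s = 1.
Check each candidate in the original equation:
  s = 7: sqrt(36) = 6, while s - 1 = 6 — valid.
  s = 1: sqrt(0) = 0, while s - 1 = 0 — valid.

s = 1 or s = 7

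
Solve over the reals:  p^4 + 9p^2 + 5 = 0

Let u = p^2. The equation becomes u^2 + 9u + 5 = 0.
By the quadratic formula, u = -9/2 + sqrt(61)/2 or u = -9/2 - sqrt(61)/2.
p^2 = -9/2 + sqrt(61)/2 < 0 has no real solution.
p^2 = -9/2 - sqrt(61)/2 < 0 has no real solution.

No real solutions.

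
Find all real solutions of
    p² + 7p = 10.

Rearrange to standard form: p² + 7p - 10 = 0.
Discriminant: (7)² − 4·1·(-10) = 89.
Quadratic formula: p = (-7 ± √89) / 2.
So p = -7/2 + √(89)/2 ≈ 1.217 or p = -√(89)/2 - 7/2 ≈ -8.217.

p = -8.217 or p = 1.217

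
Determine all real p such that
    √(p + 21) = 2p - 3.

Square both sides: p + 21 = (2p - 3)².
Expand and rearrange: 4p² - 13p - 12 = 0.
Solving gives p = 4 or p = -0.75.
Check each candidate in the original equation:
  p = 4: √(25) = 5, while 2p - 3 = 5 — valid.
  p = -0.75: √(20.25) = 4.5, while 2p - 3 = -4.5 — extraneous.

p = 4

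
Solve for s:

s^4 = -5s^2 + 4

Let u = s^2. The equation becomes u^2 + 5u - 4 = 0.
By the quadratic formula, u = -5/2 + sqrt(41)/2 or u = -sqrt(41)/2 - 5/2.
s^2 = -5/2 + sqrt(41)/2 gives s = +/-sqrt(-5/2 + sqrt(41)/2) ~= +/-0.8376.
s^2 = -sqrt(41)/2 - 5/2 < 0 has no real solution.

s = -0.8376 or s = 0.8376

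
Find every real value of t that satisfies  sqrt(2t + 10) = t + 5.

Square both sides: 2t + 10 = (t + 5)^2.
Expand and rearrange: t^2 + 8t + 15 = 0.
Solving gives t = -3 or t = -5.
Check each candidate in the original equation:
  t = -3: sqrt(4) = 2, while t + 5 = 2 — valid.
  t = -5: sqrt(0) = 0, while t + 5 = 0 — valid.

t = -5 or t = -3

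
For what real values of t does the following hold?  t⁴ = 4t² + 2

Let u = t². The equation becomes u² - 4u - 2 = 0.
By the quadratic formula, u = 2 + √(6) or u = 2 - √(6).
t² = 2 + √(6) gives t = ±√(2 + √(6)) ≈ ±2.1094.
t² = 2 - √(6) < 0 has no real solution.

t = -2.1094 or t = 2.1094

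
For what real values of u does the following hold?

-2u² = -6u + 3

Rearrange to standard form: -2u² + 6u - 3 = 0.
Discriminant: (6)² − 4·(-2)·(-3) = 12.
Quadratic formula: u = (-6 ± √12) / (-4).
So u = 3/2 - √(3)/2 ≈ 0.634 or u = √(3)/2 + 3/2 ≈ 2.366.

u = 0.634 or u = 2.366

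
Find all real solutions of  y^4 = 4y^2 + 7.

y = -2.3058 or y = 2.3058

Let u = y^2. The equation becomes u^2 - 4u - 7 = 0.
By the quadratic formula, u = 2 + sqrt(11) or u = 2 - sqrt(11).
y^2 = 2 + sqrt(11) gives y = +/-sqrt(2 + sqrt(11)) ~= +/-2.3058.
y^2 = 2 - sqrt(11) < 0 has no real solution.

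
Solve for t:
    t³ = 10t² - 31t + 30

Rearrange: t³ - 10t² + 31t - 30 = 0.
Possible rational roots are divisors of -30. Testing t = 5 gives 0, so (t - 5) is a factor.
Divide: t³ - 10t² + 31t - 30 = (t - 5)(t² - 5t + 6).
Factor the quadratic: t = 3 or t = 2.

t = 2 or t = 3 or t = 5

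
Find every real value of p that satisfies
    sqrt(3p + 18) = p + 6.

p = -6 or p = -3

Square both sides: 3p + 18 = (p + 6)^2.
Expand and rearrange: p^2 + 9p + 18 = 0.
Solving gives p = -3 or p = -6.
Check each candidate in the original equation:
  p = -3: sqrt(9) = 3, while p + 6 = 3 — valid.
  p = -6: sqrt(0) = 0, while p + 6 = 0 — valid.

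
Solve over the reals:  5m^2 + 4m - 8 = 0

Discriminant: (4)^2 - 4*5*(-8) = 176.
Quadratic formula: m = (-4 +/- sqrt(176)) / 10.
So m = -2/5 + 2*sqrt(11)/5 ~= 0.9266 or m = -2*sqrt(11)/5 - 2/5 ~= -1.7266.

m = -1.7266 or m = 0.9266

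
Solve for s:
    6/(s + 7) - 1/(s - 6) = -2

Multiply both sides by (s + 7)(s - 6):
6(s - 6) - (s + 7) = -2(s + 7)(s - 6).
Expand and collect terms: -2s² - 7s + 127 = 0.
By the quadratic formula, s = (7 ± √1065) / -4, so s ≈ -9.9086 or s ≈ 6.4086.
Neither value makes a denominator zero (s ≠ -7, s ≠ 6), so both are valid.

s = -9.9086 or s = 6.4086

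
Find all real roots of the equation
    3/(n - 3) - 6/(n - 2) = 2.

n = 0 or n = 3.5

Multiply both sides by (n - 3)(n - 2):
3(n - 2) - 6(n - 3) = 2(n - 3)(n - 2).
Expand and collect terms: 2n^2 - 7n = 0.
Factor or apply the quadratic formula: n = 3.5 or n = 0.
Neither value makes a denominator zero (n != 3, n != 2), so both are valid.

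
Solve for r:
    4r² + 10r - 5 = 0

Discriminant: (10)² − 4·4·(-5) = 180.
Quadratic formula: r = (-10 ± √180) / 8.
So r = -5/4 + 3·√(5)/4 ≈ 0.4271 or r = -3·√(5)/4 - 5/4 ≈ -2.9271.

r = -2.9271 or r = 0.4271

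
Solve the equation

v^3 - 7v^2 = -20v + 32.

v = 4

Rearrange: v^3 - 7v^2 + 20v - 32 = 0.
Possible rational roots are divisors of -32. Testing v = 4 gives 0, so (v - 4) is a factor.
Divide: v^3 - 7v^2 + 20v - 32 = (v - 4)(v^2 - 3v + 8).
The quadratic v^2 - 3v + 8 has discriminant -23 < 0, so no further real roots.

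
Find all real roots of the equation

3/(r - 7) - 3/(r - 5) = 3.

Multiply both sides by (r - 7)(r - 5):
3(r - 5) - 3(r - 7) = 3(r - 7)(r - 5).
Expand and collect terms: 3r^2 - 36r + 99 = 0.
By the quadratic formula, r = (36 +/- sqrt(108)) / 6, so r ~= 7.7321 or r ~= 4.2679.
Neither value makes a denominator zero (r != 7, r != 5), so both are valid.

r = 4.2679 or r = 7.7321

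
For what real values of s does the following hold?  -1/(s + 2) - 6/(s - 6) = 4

Multiply both sides by (s + 2)(s - 6):
-(s - 6) - 6(s + 2) = 4(s + 2)(s - 6).
Expand and collect terms: 4s^2 - 9s - 42 = 0.
By the quadratic formula, s = (9 +/- sqrt(753)) / 8, so s ~= 4.5551 or s ~= -2.3051.
Neither value makes a denominator zero (s != -2, s != 6), so both are valid.

s = -2.3051 or s = 4.5551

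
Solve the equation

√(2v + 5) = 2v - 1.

v = 2

Square both sides: 2v + 5 = (2v - 1)².
Expand and rearrange: 4v² - 6v - 4 = 0.
Solving gives v = 2 or v = -0.5.
Check each candidate in the original equation:
  v = 2: √(9) = 3, while 2v - 1 = 3 — valid.
  v = -0.5: √(4) = 2, while 2v - 1 = -2 — extraneous.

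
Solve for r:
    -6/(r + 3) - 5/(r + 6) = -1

Multiply both sides by (r + 3)(r + 6):
-6(r + 6) - 5(r + 3) = -(r + 3)(r + 6).
Expand and collect terms: -r^2 + 2r + 33 = 0.
By the quadratic formula, r = (-2 +/- sqrt(136)) / -2, so r ~= -4.831 or r ~= 6.831.
Neither value makes a denominator zero (r != -3, r != -6), so both are valid.

r = -4.831 or r = 6.831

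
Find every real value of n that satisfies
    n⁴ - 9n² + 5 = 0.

Let u = n². The equation becomes u² - 9u + 5 = 0.
By the quadratic formula, u = √(61)/2 + 9/2 or u = 9/2 - √(61)/2.
n² = √(61)/2 + 9/2 gives n = ±√(√(61)/2 + 9/2) ≈ ±2.8992.
n² = 9/2 - √(61)/2 gives n = ±√(9/2 - √(61)/2) ≈ ±0.7713.

n = -2.8992 or n = -0.7713 or n = 0.7713 or n = 2.8992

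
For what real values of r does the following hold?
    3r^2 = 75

Bring every term to one side: 3r^2 - 75 = 0.
Factor: 3(r - 5)(r + 5) = 0.
So r = 5 or r = -5.

r = -5 or r = 5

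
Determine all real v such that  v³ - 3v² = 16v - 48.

v = -4 or v = 3 or v = 4

Rearrange: v³ - 3v² - 16v + 48 = 0.
Possible rational roots are divisors of 48. Testing v = -4 gives 0, so (v + 4) is a factor.
Divide: v³ - 3v² - 16v + 48 = (v + 4)(v² - 7v + 12).
Factor the quadratic: v = 4 or v = 3.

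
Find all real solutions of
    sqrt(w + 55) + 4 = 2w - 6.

Isolate the radical: sqrt(w + 55) = 2w - 10.
Square both sides: w + 55 = (2w - 10)^2.
Expand and rearrange: 4w^2 - 41w + 45 = 0.
Solving gives w = 9 or w = 1.25.
Check each candidate in the original equation:
  w = 9: sqrt(64) = 8, while 2w - 10 = 8 — valid.
  w = 1.25: sqrt(56.25) = 7.5, while 2w - 10 = -7.5 — extraneous.

w = 9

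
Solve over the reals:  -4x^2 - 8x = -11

Rearrange to standard form: -4x^2 - 8x + 11 = 0.
Discriminant: (-8)^2 - 4*(-4)*11 = 240.
Quadratic formula: x = (8 +/- sqrt(240)) / (-8).
So x = -sqrt(15)/2 - 1 ~= -2.9365 or x = -1 + sqrt(15)/2 ~= 0.9365.

x = -2.9365 or x = 0.9365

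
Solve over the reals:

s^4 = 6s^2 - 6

s = -2.1753 or s = -1.126 or s = 1.126 or s = 2.1753

Let u = s^2. The equation becomes u^2 - 6u + 6 = 0.
By the quadratic formula, u = sqrt(3) + 3 or u = 3 - sqrt(3).
s^2 = sqrt(3) + 3 gives s = +/-sqrt(sqrt(3) + 3) ~= +/-2.1753.
s^2 = 3 - sqrt(3) gives s = +/-sqrt(3 - sqrt(3)) ~= +/-1.126.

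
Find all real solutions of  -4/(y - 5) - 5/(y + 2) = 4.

Multiply both sides by (y - 5)(y + 2):
-4(y + 2) - 5(y - 5) = 4(y - 5)(y + 2).
Expand and collect terms: 4y^2 - 3y - 57 = 0.
By the quadratic formula, y = (3 +/- sqrt(921)) / 8, so y ~= 4.1685 or y ~= -3.4185.
Neither value makes a denominator zero (y != 5, y != -2), so both are valid.

y = -3.4185 or y = 4.1685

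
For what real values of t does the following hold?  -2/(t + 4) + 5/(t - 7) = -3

t = -3.2032 or t = 5.2032

Multiply both sides by (t + 4)(t - 7):
-2(t - 7) + 5(t + 4) = -3(t + 4)(t - 7).
Expand and collect terms: -3t^2 + 6t + 50 = 0.
By the quadratic formula, t = (-6 +/- sqrt(636)) / -6, so t ~= -3.2032 or t ~= 5.2032.
Neither value makes a denominator zero (t != -4, t != 7), so both are valid.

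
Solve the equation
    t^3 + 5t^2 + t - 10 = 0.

t = -4.1926 or t = -2 or t = 1.1926

Possible rational roots are divisors of -10. Testing t = -2 gives 0, so (t + 2) is a factor.
Divide: t^3 + 5t^2 + t - 10 = (t + 2)(t^2 + 3t - 5).
Apply the quadratic formula to t^2 + 3t - 5 = 0: t = (-3 +/- sqrt(29))/2, i.e. t ~= 1.1926 or t ~= -4.1926.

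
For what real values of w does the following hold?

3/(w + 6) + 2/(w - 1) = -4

w = -6.8014 or w = 0.5514

Multiply both sides by (w + 6)(w - 1):
3(w - 1) + 2(w + 6) = -4(w + 6)(w - 1).
Expand and collect terms: -4w² - 25w + 15 = 0.
By the quadratic formula, w = (25 ± √865) / -8, so w ≈ -6.8014 or w ≈ 0.5514.
Neither value makes a denominator zero (w ≠ -6, w ≠ 1), so both are valid.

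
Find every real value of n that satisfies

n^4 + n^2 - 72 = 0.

n = -2.8284 or n = 2.8284

Let u = n^2. The equation becomes u^2 + u - 72 = 0.
Factor: (u + 9)(u - 8) = 0, so u = -9 or u = 8.
n^2 = -9 < 0 has no real solution.
n^2 = 8 gives n = +/-2*sqrt(2) ~= +/-2.8284.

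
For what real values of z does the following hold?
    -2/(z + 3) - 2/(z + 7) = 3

Multiply both sides by (z + 3)(z + 7):
-2(z + 7) - 2(z + 3) = 3(z + 3)(z + 7).
Expand and collect terms: 3z^2 + 34z + 83 = 0.
By the quadratic formula, z = (-34 +/- sqrt(160)) / 6, so z ~= -3.5585 or z ~= -7.7749.
Neither value makes a denominator zero (z != -3, z != -7), so both are valid.

z = -7.7749 or z = -3.5585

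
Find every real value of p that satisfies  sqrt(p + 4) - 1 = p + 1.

p = 0

Isolate the radical: sqrt(p + 4) = p + 2.
Square both sides: p + 4 = (p + 2)^2.
Expand and rearrange: p^2 + 3p = 0.
Solving gives p = 0 or p = -3.
Check each candidate in the original equation:
  p = 0: sqrt(4) = 2, while p + 2 = 2 — valid.
  p = -3: sqrt(1) = 1, while p + 2 = -1 — extraneous.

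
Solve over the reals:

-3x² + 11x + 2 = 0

x = -0.1736 or x = 3.8403

Discriminant: (11)² − 4·(-3)·2 = 145.
Quadratic formula: x = (-11 ± √145) / (-6).
So x = 11/6 - √(145)/6 ≈ -0.1736 or x = 11/6 + √(145)/6 ≈ 3.8403.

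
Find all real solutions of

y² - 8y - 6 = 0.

Discriminant: (-8)² − 4·1·(-6) = 88.
Quadratic formula: y = (8 ± √88) / 2.
So y = 4 + √(22) ≈ 8.6904 or y = 4 - √(22) ≈ -0.6904.

y = -0.6904 or y = 8.6904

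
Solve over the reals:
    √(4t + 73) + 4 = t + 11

t = 2

Isolate the radical: √(4t + 73) = t + 7.
Square both sides: 4t + 73 = (t + 7)².
Expand and rearrange: t² + 10t - 24 = 0.
Solving gives t = 2 or t = -12.
Check each candidate in the original equation:
  t = 2: √(81) = 9, while t + 7 = 9 — valid.
  t = -12: √(25) = 5, while t + 7 = -5 — extraneous.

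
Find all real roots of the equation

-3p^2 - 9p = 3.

p = -2.618 or p = -0.382

Rearrange to standard form: -3p^2 - 9p - 3 = 0.
Discriminant: (-9)^2 - 4*(-3)*(-3) = 45.
Quadratic formula: p = (9 +/- sqrt(45)) / (-6).
So p = -3/2 - sqrt(5)/2 ~= -2.618 or p = -3/2 + sqrt(5)/2 ~= -0.382.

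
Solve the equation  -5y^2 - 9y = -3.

y = -2.0874 or y = 0.2874

Rearrange to standard form: -5y^2 - 9y + 3 = 0.
Discriminant: (-9)^2 - 4*(-5)*3 = 141.
Quadratic formula: y = (9 +/- sqrt(141)) / (-10).
So y = -sqrt(141)/10 - 9/10 ~= -2.0874 or y = -9/10 + sqrt(141)/10 ~= 0.2874.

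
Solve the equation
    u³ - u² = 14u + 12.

u = -2.6056 or u = -1 or u = 4.6056

Rearrange: u³ - u² - 14u - 12 = 0.
Possible rational roots are divisors of -12. Testing u = -1 gives 0, so (u + 1) is a factor.
Divide: u³ - u² - 14u - 12 = (u + 1)(u² - 2u - 12).
Apply the quadratic formula to u² - 2u - 12 = 0: u = (2 ± √52)/2, i.e. u ≈ 4.6056 or u ≈ -2.6056.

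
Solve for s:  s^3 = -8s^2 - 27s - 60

Rearrange: s^3 + 8s^2 + 27s + 60 = 0.
Possible rational roots are divisors of 60. Testing s = -5 gives 0, so (s + 5) is a factor.
Divide: s^3 + 8s^2 + 27s + 60 = (s + 5)(s^2 + 3s + 12).
The quadratic s^2 + 3s + 12 has discriminant -39 < 0, so no further real roots.

s = -5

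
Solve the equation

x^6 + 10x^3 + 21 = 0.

Let u = x^3. The equation becomes u^2 + 10u + 21 = 0.
Factor: (u + 3)(u + 7) = 0, so u = -3 or u = -7.
x^3 = -3 gives x = -(3)^(1/3) ~= -1.4422.
x^3 = -7 gives x = -(7)^(1/3) ~= -1.9129.

x = -1.9129 or x = -1.4422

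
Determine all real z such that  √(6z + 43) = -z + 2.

Square both sides: 6z + 43 = (-z + 2)².
Expand and rearrange: z² - 10z - 39 = 0.
Solving gives z = 13 or z = -3.
Check each candidate in the original equation:
  z = 13: √(121) = 11, while -z + 2 = -11 — extraneous.
  z = -3: √(25) = 5, while -z + 2 = 5 — valid.

z = -3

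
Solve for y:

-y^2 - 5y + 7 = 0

Discriminant: (-5)^2 - 4*(-1)*7 = 53.
Quadratic formula: y = (5 +/- sqrt(53)) / (-2).
So y = -sqrt(53)/2 - 5/2 ~= -6.1401 or y = -5/2 + sqrt(53)/2 ~= 1.1401.

y = -6.1401 or y = 1.1401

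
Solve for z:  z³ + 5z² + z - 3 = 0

Possible rational roots are divisors of -3. Testing z = -1 gives 0, so (z + 1) is a factor.
Divide: z³ + 5z² + z - 3 = (z + 1)(z² + 4z - 3).
Apply the quadratic formula to z² + 4z - 3 = 0: z = (-4 ± √28)/2, i.e. z ≈ 0.6458 or z ≈ -4.6458.

z = -4.6458 or z = -1 or z = 0.6458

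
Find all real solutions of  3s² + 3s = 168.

Bring every term to one side: 3s² + 3s - 168 = 0.
Factor: 3(s - 7)(s + 8) = 0.
So s = 7 or s = -8.

s = -8 or s = 7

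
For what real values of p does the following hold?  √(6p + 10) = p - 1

p = 9

Square both sides: 6p + 10 = (p - 1)².
Expand and rearrange: p² - 8p - 9 = 0.
Solving gives p = 9 or p = -1.
Check each candidate in the original equation:
  p = 9: √(64) = 8, while p - 1 = 8 — valid.
  p = -1: √(4) = 2, while p - 1 = -2 — extraneous.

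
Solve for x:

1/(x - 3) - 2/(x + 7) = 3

Multiply both sides by (x - 3)(x + 7):
(x + 7) - 2(x - 3) = 3(x - 3)(x + 7).
Expand and collect terms: 3x^2 + 13x - 76 = 0.
By the quadratic formula, x = (-13 +/- sqrt(1081)) / 6, so x ~= 3.3131 or x ~= -7.6464.
Neither value makes a denominator zero (x != 3, x != -7), so both are valid.

x = -7.6464 or x = 3.3131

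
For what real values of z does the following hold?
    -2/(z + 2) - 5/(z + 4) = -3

z = -3 or z = -0.6667

Multiply both sides by (z + 2)(z + 4):
-2(z + 4) - 5(z + 2) = -3(z + 2)(z + 4).
Expand and collect terms: -3z^2 - 11z - 6 = 0.
Factor or apply the quadratic formula: z = -3 or z = -0.6667.
Neither value makes a denominator zero (z != -2, z != -4), so both are valid.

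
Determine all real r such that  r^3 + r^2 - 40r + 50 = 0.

Possible rational roots are divisors of 50. Testing r = 5 gives 0, so (r - 5) is a factor.
Divide: r^3 + r^2 - 40r + 50 = (r - 5)(r^2 + 6r - 10).
Apply the quadratic formula to r^2 + 6r - 10 = 0: r = (-6 +/- sqrt(76))/2, i.e. r ~= 1.3589 or r ~= -7.3589.

r = -7.3589 or r = 1.3589 or r = 5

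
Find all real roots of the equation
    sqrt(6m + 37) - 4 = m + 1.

m = 2

Isolate the radical: sqrt(6m + 37) = m + 5.
Square both sides: 6m + 37 = (m + 5)^2.
Expand and rearrange: m^2 + 4m - 12 = 0.
Solving gives m = 2 or m = -6.
Check each candidate in the original equation:
  m = 2: sqrt(49) = 7, while m + 5 = 7 — valid.
  m = -6: sqrt(1) = 1, while m + 5 = -1 — extraneous.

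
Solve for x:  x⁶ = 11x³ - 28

x = 1.5874 or x = 1.9129

Let u = x³. The equation becomes u² - 11u + 28 = 0.
Factor: (u - 7)(u - 4) = 0, so u = 7 or u = 4.
x³ = 7 gives x = ∛(7) ≈ 1.9129.
x³ = 4 gives x = ∛(4) ≈ 1.5874.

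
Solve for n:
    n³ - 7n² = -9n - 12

Rearrange: n³ - 7n² + 9n + 12 = 0.
Possible rational roots are divisors of 12. Testing n = 4 gives 0, so (n - 4) is a factor.
Divide: n³ - 7n² + 9n + 12 = (n - 4)(n² - 3n - 3).
Apply the quadratic formula to n² - 3n - 3 = 0: n = (3 ± √21)/2, i.e. n ≈ 3.7913 or n ≈ -0.7913.

n = -0.7913 or n = 3.7913 or n = 4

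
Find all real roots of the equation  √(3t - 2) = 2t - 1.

t = 0.75 or t = 1

Square both sides: 3t - 2 = (2t - 1)².
Expand and rearrange: 4t² - 7t + 3 = 0.
Solving gives t = 1 or t = 0.75.
Check each candidate in the original equation:
  t = 1: √(1) = 1, while 2t - 1 = 1 — valid.
  t = 0.75: √(0.25) = 0.5, while 2t - 1 = 0.5 — valid.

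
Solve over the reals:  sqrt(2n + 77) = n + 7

n = 2

Square both sides: 2n + 77 = (n + 7)^2.
Expand and rearrange: n^2 + 12n - 28 = 0.
Solving gives n = 2 or n = -14.
Check each candidate in the original equation:
  n = 2: sqrt(81) = 9, while n + 7 = 9 — valid.
  n = -14: sqrt(49) = 7, while n + 7 = -7 — extraneous.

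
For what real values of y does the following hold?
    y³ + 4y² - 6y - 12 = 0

Possible rational roots are divisors of -12. Testing y = 2 gives 0, so (y - 2) is a factor.
Divide: y³ + 4y² - 6y - 12 = (y - 2)(y² + 6y + 6).
Apply the quadratic formula to y² + 6y + 6 = 0: y = (-6 ± √12)/2, i.e. y ≈ -1.2679 or y ≈ -4.7321.

y = -4.7321 or y = -1.2679 or y = 2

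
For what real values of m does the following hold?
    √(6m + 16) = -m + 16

Square both sides: 6m + 16 = (-m + 16)².
Expand and rearrange: m² - 38m + 240 = 0.
Solving gives m = 30 or m = 8.
Check each candidate in the original equation:
  m = 30: √(196) = 14, while -m + 16 = -14 — extraneous.
  m = 8: √(64) = 8, while -m + 16 = 8 — valid.

m = 8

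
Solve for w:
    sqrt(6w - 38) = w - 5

Square both sides: 6w - 38 = (w - 5)^2.
Expand and rearrange: w^2 - 16w + 63 = 0.
Solving gives w = 9 or w = 7.
Check each candidate in the original equation:
  w = 9: sqrt(16) = 4, while w - 5 = 4 — valid.
  w = 7: sqrt(4) = 2, while w - 5 = 2 — valid.

w = 7 or w = 9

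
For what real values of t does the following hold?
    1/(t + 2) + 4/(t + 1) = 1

t = -1.8284 or t = 3.8284

Multiply both sides by (t + 2)(t + 1):
(t + 1) + 4(t + 2) = (t + 2)(t + 1).
Expand and collect terms: t² - 2t - 7 = 0.
By the quadratic formula, t = (2 ± √32) / 2, so t ≈ 3.8284 or t ≈ -1.8284.
Neither value makes a denominator zero (t ≠ -2, t ≠ -1), so both are valid.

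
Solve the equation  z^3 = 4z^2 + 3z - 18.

z = -2 or z = 3

Rearrange: z^3 - 4z^2 - 3z + 18 = 0.
Possible rational roots are divisors of 18. Testing z = -2 gives 0, so (z + 2) is a factor.
Divide: z^3 - 4z^2 - 3z + 18 = (z + 2)(z^2 - 6z + 9).
The quadratic has the repeated root z = 3.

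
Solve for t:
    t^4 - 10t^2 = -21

t = -2.6458 or t = -1.7321 or t = 1.7321 or t = 2.6458

Let u = t^2. The equation becomes u^2 - 10u + 21 = 0.
Factor: (u - 7)(u - 3) = 0, so u = 7 or u = 3.
t^2 = 7 gives t = +/-sqrt(7) ~= +/-2.6458.
t^2 = 3 gives t = +/-sqrt(3) ~= +/-1.7321.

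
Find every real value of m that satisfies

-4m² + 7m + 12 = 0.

m = -1.0655 or m = 2.8155

Discriminant: (7)² − 4·(-4)·12 = 241.
Quadratic formula: m = (-7 ± √241) / (-8).
So m = 7/8 - √(241)/8 ≈ -1.0655 or m = 7/8 + √(241)/8 ≈ 2.8155.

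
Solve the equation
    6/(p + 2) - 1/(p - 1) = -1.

p = -7.3589 or p = 1.3589

Multiply both sides by (p + 2)(p - 1):
6(p - 1) - (p + 2) = -(p + 2)(p - 1).
Expand and collect terms: -p² - 6p + 10 = 0.
By the quadratic formula, p = (6 ± √76) / -2, so p ≈ -7.3589 or p ≈ 1.3589.
Neither value makes a denominator zero (p ≠ -2, p ≠ 1), so both are valid.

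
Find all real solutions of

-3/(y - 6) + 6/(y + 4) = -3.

y = -5.8443 or y = 6.8443

Multiply both sides by (y - 6)(y + 4):
-3(y + 4) + 6(y - 6) = -3(y - 6)(y + 4).
Expand and collect terms: -3y² + 3y + 120 = 0.
By the quadratic formula, y = (-3 ± √1449) / -6, so y ≈ -5.8443 or y ≈ 6.8443.
Neither value makes a denominator zero (y ≠ 6, y ≠ -4), so both are valid.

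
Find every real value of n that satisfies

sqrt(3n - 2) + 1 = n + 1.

Isolate the radical: sqrt(3n - 2) = n.
Square both sides: 3n - 2 = (n)^2.
Expand and rearrange: n^2 - 3n + 2 = 0.
Solving gives n = 2 or n = 1.
Check each candidate in the original equation:
  n = 2: sqrt(4) = 2, while n = 2 — valid.
  n = 1: sqrt(1) = 1, while n = 1 — valid.

n = 1 or n = 2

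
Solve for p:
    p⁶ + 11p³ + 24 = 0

Let u = p³. The equation becomes u² + 11u + 24 = 0.
Factor: (u + 8)(u + 3) = 0, so u = -8 or u = -3.
p³ = -8 gives p = -2.
p³ = -3 gives p = -∛(3) ≈ -1.4422.

p = -2 or p = -1.4422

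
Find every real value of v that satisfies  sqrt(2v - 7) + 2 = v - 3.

v = 8

Isolate the radical: sqrt(2v - 7) = v - 5.
Square both sides: 2v - 7 = (v - 5)^2.
Expand and rearrange: v^2 - 12v + 32 = 0.
Solving gives v = 8 or v = 4.
Check each candidate in the original equation:
  v = 8: sqrt(9) = 3, while v - 5 = 3 — valid.
  v = 4: sqrt(1) = 1, while v - 5 = -1 — extraneous.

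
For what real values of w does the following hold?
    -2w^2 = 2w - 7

Rearrange to standard form: -2w^2 - 2w + 7 = 0.
Discriminant: (-2)^2 - 4*(-2)*7 = 60.
Quadratic formula: w = (2 +/- sqrt(60)) / (-4).
So w = -sqrt(15)/2 - 1/2 ~= -2.4365 or w = -1/2 + sqrt(15)/2 ~= 1.4365.

w = -2.4365 or w = 1.4365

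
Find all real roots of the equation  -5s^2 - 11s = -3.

Rearrange to standard form: -5s^2 - 11s + 3 = 0.
Discriminant: (-11)^2 - 4*(-5)*3 = 181.
Quadratic formula: s = (11 +/- sqrt(181)) / (-10).
So s = -sqrt(181)/10 - 11/10 ~= -2.4454 or s = -11/10 + sqrt(181)/10 ~= 0.2454.

s = -2.4454 or s = 0.2454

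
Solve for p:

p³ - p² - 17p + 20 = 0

Possible rational roots are divisors of 20. Testing p = 4 gives 0, so (p - 4) is a factor.
Divide: p³ - p² - 17p + 20 = (p - 4)(p² + 3p - 5).
Apply the quadratic formula to p² + 3p - 5 = 0: p = (-3 ± √29)/2, i.e. p ≈ 1.1926 or p ≈ -4.1926.

p = -4.1926 or p = 1.1926 or p = 4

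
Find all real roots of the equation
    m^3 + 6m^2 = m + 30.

m = -5 or m = -3 or m = 2

Rearrange: m^3 + 6m^2 - m - 30 = 0.
Possible rational roots are divisors of -30. Testing m = -5 gives 0, so (m + 5) is a factor.
Divide: m^3 + 6m^2 - m - 30 = (m + 5)(m^2 + m - 6).
Factor the quadratic: m = 2 or m = -3.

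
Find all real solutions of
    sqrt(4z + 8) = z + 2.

z = -2 or z = 2

Square both sides: 4z + 8 = (z + 2)^2.
Expand and rearrange: z^2 - 4 = 0.
Solving gives z = 2 or z = -2.
Check each candidate in the original equation:
  z = 2: sqrt(16) = 4, while z + 2 = 4 — valid.
  z = -2: sqrt(0) = 0, while z + 2 = 0 — valid.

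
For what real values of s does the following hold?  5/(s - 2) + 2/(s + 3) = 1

s = -2.099 or s = 8.099

Multiply both sides by (s - 2)(s + 3):
5(s + 3) + 2(s - 2) = (s - 2)(s + 3).
Expand and collect terms: s² - 6s - 17 = 0.
By the quadratic formula, s = (6 ± √104) / 2, so s ≈ 8.099 or s ≈ -2.099.
Neither value makes a denominator zero (s ≠ 2, s ≠ -3), so both are valid.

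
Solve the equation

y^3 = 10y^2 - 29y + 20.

y = 1 or y = 4 or y = 5

Rearrange: y^3 - 10y^2 + 29y - 20 = 0.
Possible rational roots are divisors of -20. Testing y = 5 gives 0, so (y - 5) is a factor.
Divide: y^3 - 10y^2 + 29y - 20 = (y - 5)(y^2 - 5y + 4).
Factor the quadratic: y = 4 or y = 1.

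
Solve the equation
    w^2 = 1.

Bring every term to one side: w^2 - 1 = 0.
Factor: (w + 1)(w - 1) = 0.
So w = -1 or w = 1.

w = -1 or w = 1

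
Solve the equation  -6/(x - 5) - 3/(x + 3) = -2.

Multiply both sides by (x - 5)(x + 3):
-6(x + 3) - 3(x - 5) = -2(x - 5)(x + 3).
Expand and collect terms: -2x² + 13x + 33 = 0.
By the quadratic formula, x = (-13 ± √433) / -4, so x ≈ -1.9522 or x ≈ 8.4522.
Neither value makes a denominator zero (x ≠ 5, x ≠ -3), so both are valid.

x = -1.9522 or x = 8.4522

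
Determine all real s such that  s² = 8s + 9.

Bring every term to one side: s² - 8s - 9 = 0.
Factor: (s - 9)(s + 1) = 0.
So s = 9 or s = -1.

s = -1 or s = 9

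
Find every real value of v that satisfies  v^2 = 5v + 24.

v = -3 or v = 8

Bring every term to one side: v^2 - 5v - 24 = 0.
Factor: (v + 3)(v - 8) = 0.
So v = -3 or v = 8.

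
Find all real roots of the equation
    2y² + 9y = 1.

y = -4.6085 or y = 0.1085

Rearrange to standard form: 2y² + 9y - 1 = 0.
Discriminant: (9)² − 4·2·(-1) = 89.
Quadratic formula: y = (-9 ± √89) / 4.
So y = -9/4 + √(89)/4 ≈ 0.1085 or y = -√(89)/4 - 9/4 ≈ -4.6085.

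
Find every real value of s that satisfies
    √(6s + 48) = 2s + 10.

Square both sides: 6s + 48 = (2s + 10)².
Expand and rearrange: 4s² + 34s + 52 = 0.
Solving gives s = -2 or s = -6.5.
Check each candidate in the original equation:
  s = -2: √(36) = 6, while 2s + 10 = 6 — valid.
  s = -6.5: √(9) = 3, while 2s + 10 = -3 — extraneous.

s = -2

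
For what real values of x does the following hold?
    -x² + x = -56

x = -7 or x = 8

Bring every term to one side: -x² + x + 56 = 0.
Factor: -1(x + 7)(x - 8) = 0.
So x = -7 or x = 8.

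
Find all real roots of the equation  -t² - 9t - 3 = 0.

Discriminant: (-9)² − 4·(-1)·(-3) = 69.
Quadratic formula: t = (9 ± √69) / (-2).
So t = -9/2 - √(69)/2 ≈ -8.6533 or t = -9/2 + √(69)/2 ≈ -0.3467.

t = -8.6533 or t = -0.3467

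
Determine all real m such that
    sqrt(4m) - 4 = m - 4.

m = 0 or m = 4

Isolate the radical: sqrt(4m) = m.
Square both sides: 4m = (m)^2.
Expand and rearrange: m^2 - 4m = 0.
Solving gives m = 4 or m = 0.
Check each candidate in the original equation:
  m = 4: sqrt(16) = 4, while m = 4 — valid.
  m = 0: sqrt(0) = 0, while m = 0 — valid.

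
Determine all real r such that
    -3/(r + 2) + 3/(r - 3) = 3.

r = -2.8541 or r = 3.8541

Multiply both sides by (r + 2)(r - 3):
-3(r - 3) + 3(r + 2) = 3(r + 2)(r - 3).
Expand and collect terms: 3r^2 - 3r - 33 = 0.
By the quadratic formula, r = (3 +/- sqrt(405)) / 6, so r ~= 3.8541 or r ~= -2.8541.
Neither value makes a denominator zero (r != -2, r != 3), so both are valid.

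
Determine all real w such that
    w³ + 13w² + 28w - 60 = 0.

w = -9.2915 or w = -5 or w = 1.2915

Possible rational roots are divisors of -60. Testing w = -5 gives 0, so (w + 5) is a factor.
Divide: w³ + 13w² + 28w - 60 = (w + 5)(w² + 8w - 12).
Apply the quadratic formula to w² + 8w - 12 = 0: w = (-8 ± √112)/2, i.e. w ≈ 1.2915 or w ≈ -9.2915.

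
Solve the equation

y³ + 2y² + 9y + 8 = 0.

Possible rational roots are divisors of 8. Testing y = -1 gives 0, so (y + 1) is a factor.
Divide: y³ + 2y² + 9y + 8 = (y + 1)(y² + y + 8).
The quadratic y² + y + 8 has discriminant -31 < 0, so no further real roots.

y = -1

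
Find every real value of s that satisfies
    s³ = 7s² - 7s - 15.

Rearrange: s³ - 7s² + 7s + 15 = 0.
Possible rational roots are divisors of 15. Testing s = 5 gives 0, so (s - 5) is a factor.
Divide: s³ - 7s² + 7s + 15 = (s - 5)(s² - 2s - 3).
Factor the quadratic: s = 3 or s = -1.

s = -1 or s = 3 or s = 5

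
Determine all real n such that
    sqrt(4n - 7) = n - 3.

n = 8

Square both sides: 4n - 7 = (n - 3)^2.
Expand and rearrange: n^2 - 10n + 16 = 0.
Solving gives n = 8 or n = 2.
Check each candidate in the original equation:
  n = 8: sqrt(25) = 5, while n - 3 = 5 — valid.
  n = 2: sqrt(1) = 1, while n - 3 = -1 — extraneous.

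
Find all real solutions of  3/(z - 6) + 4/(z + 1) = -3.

z = -2.5109 or z = 5.1775

Multiply both sides by (z - 6)(z + 1):
3(z + 1) + 4(z - 6) = -3(z - 6)(z + 1).
Expand and collect terms: -3z² + 8z + 39 = 0.
By the quadratic formula, z = (-8 ± √532) / -6, so z ≈ -2.5109 or z ≈ 5.1775.
Neither value makes a denominator zero (z ≠ 6, z ≠ -1), so both are valid.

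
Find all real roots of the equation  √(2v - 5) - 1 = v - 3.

v = 3

Isolate the radical: √(2v - 5) = v - 2.
Square both sides: 2v - 5 = (v - 2)².
Expand and rearrange: v² - 6v + 9 = 0.
This gives the repeated root v = 3.
Check in the original equation:
  v = 3: √(1) = 1, while v - 2 = 1 — valid.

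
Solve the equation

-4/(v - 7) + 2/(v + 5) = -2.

v = -5.8655 or v = 8.8655

Multiply both sides by (v - 7)(v + 5):
-4(v + 5) + 2(v - 7) = -2(v - 7)(v + 5).
Expand and collect terms: -2v^2 + 6v + 104 = 0.
By the quadratic formula, v = (-6 +/- sqrt(868)) / -4, so v ~= -5.8655 or v ~= 8.8655.
Neither value makes a denominator zero (v != 7, v != -5), so both are valid.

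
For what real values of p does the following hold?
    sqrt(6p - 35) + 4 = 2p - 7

Isolate the radical: sqrt(6p - 35) = 2p - 11.
Square both sides: 6p - 35 = (2p - 11)^2.
Expand and rearrange: 4p^2 - 50p + 156 = 0.
Solving gives p = 6.5 or p = 6.
Check each candidate in the original equation:
  p = 6.5: sqrt(4) = 2, while 2p - 11 = 2 — valid.
  p = 6: sqrt(1) = 1, while 2p - 11 = 1 — valid.

p = 6 or p = 6.5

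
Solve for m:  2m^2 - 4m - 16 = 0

m = -2 or m = 4

Factor: 2(m + 2)(m - 4) = 0.
So m = -2 or m = 4.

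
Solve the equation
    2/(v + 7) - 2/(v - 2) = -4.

Multiply both sides by (v + 7)(v - 2):
2(v - 2) - 2(v + 7) = -4(v + 7)(v - 2).
Expand and collect terms: -4v^2 - 20v + 74 = 0.
By the quadratic formula, v = (20 +/- sqrt(1584)) / -8, so v ~= -7.4749 or v ~= 2.4749.
Neither value makes a denominator zero (v != -7, v != 2), so both are valid.

v = -7.4749 or v = 2.4749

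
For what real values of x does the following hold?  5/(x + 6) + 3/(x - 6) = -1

x = -12 or x = 4

Multiply both sides by (x + 6)(x - 6):
5(x - 6) + 3(x + 6) = -(x + 6)(x - 6).
Expand and collect terms: -x² - 8x + 48 = 0.
Factor or apply the quadratic formula: x = -12 or x = 4.
Neither value makes a denominator zero (x ≠ -6, x ≠ 6), so both are valid.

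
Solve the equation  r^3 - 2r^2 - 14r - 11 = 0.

Possible rational roots are divisors of -11. Testing r = -1 gives 0, so (r + 1) is a factor.
Divide: r^3 - 2r^2 - 14r - 11 = (r + 1)(r^2 - 3r - 11).
Apply the quadratic formula to r^2 - 3r - 11 = 0: r = (3 +/- sqrt(53))/2, i.e. r ~= 5.1401 or r ~= -2.1401.

r = -2.1401 or r = -1 or r = 5.1401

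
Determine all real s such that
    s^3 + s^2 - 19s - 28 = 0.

Possible rational roots are divisors of -28. Testing s = -4 gives 0, so (s + 4) is a factor.
Divide: s^3 + s^2 - 19s - 28 = (s + 4)(s^2 - 3s - 7).
Apply the quadratic formula to s^2 - 3s - 7 = 0: s = (3 +/- sqrt(37))/2, i.e. s ~= 4.5414 or s ~= -1.5414.

s = -4 or s = -1.5414 or s = 4.5414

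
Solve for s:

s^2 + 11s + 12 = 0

s = -9.772 or s = -1.228

Discriminant: (11)^2 - 4*1*12 = 73.
Quadratic formula: s = (-11 +/- sqrt(73)) / 2.
So s = -11/2 + sqrt(73)/2 ~= -1.228 or s = -11/2 - sqrt(73)/2 ~= -9.772.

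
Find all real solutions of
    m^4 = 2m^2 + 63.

m = -3 or m = 3

Let u = m^2. The equation becomes u^2 - 2u - 63 = 0.
Factor: (u - 9)(u + 7) = 0, so u = 9 or u = -7.
m^2 = 9 gives m = +/-3.
m^2 = -7 < 0 has no real solution.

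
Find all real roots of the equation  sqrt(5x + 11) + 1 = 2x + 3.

x = 1

Isolate the radical: sqrt(5x + 11) = 2x + 2.
Square both sides: 5x + 11 = (2x + 2)^2.
Expand and rearrange: 4x^2 + 3x - 7 = 0.
Solving gives x = 1 or x = -1.75.
Check each candidate in the original equation:
  x = 1: sqrt(16) = 4, while 2x + 2 = 4 — valid.
  x = -1.75: sqrt(2.25) = 1.5, while 2x + 2 = -1.5 — extraneous.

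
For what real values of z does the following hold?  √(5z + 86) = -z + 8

Square both sides: 5z + 86 = (-z + 8)².
Expand and rearrange: z² - 21z - 22 = 0.
Solving gives z = 22 or z = -1.
Check each candidate in the original equation:
  z = 22: √(196) = 14, while -z + 8 = -14 — extraneous.
  z = -1: √(81) = 9, while -z + 8 = 9 — valid.

z = -1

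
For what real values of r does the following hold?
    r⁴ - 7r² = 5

Let u = r². The equation becomes u² - 7u - 5 = 0.
By the quadratic formula, u = 7/2 + √(69)/2 or u = 7/2 - √(69)/2.
r² = 7/2 + √(69)/2 gives r = ±√(7/2 + √(69)/2) ≈ ±2.7665.
r² = 7/2 - √(69)/2 < 0 has no real solution.

r = -2.7665 or r = 2.7665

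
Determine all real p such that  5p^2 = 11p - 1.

p = 0.095 or p = 2.105

Rearrange to standard form: 5p^2 - 11p + 1 = 0.
Discriminant: (-11)^2 - 4*5*1 = 101.
Quadratic formula: p = (11 +/- sqrt(101)) / 10.
So p = sqrt(101)/10 + 11/10 ~= 2.105 or p = 11/10 - sqrt(101)/10 ~= 0.095.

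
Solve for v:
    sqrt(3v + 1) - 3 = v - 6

v = 8

Isolate the radical: sqrt(3v + 1) = v - 3.
Square both sides: 3v + 1 = (v - 3)^2.
Expand and rearrange: v^2 - 9v + 8 = 0.
Solving gives v = 8 or v = 1.
Check each candidate in the original equation:
  v = 8: sqrt(25) = 5, while v - 3 = 5 — valid.
  v = 1: sqrt(4) = 2, while v - 3 = -2 — extraneous.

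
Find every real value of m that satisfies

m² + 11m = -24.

Bring every term to one side: m² + 11m + 24 = 0.
Factor: (m + 8)(m + 3) = 0.
So m = -8 or m = -3.

m = -8 or m = -3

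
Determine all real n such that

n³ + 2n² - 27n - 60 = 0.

n = -5 or n = -2.2749 or n = 5.2749

Possible rational roots are divisors of -60. Testing n = -5 gives 0, so (n + 5) is a factor.
Divide: n³ + 2n² - 27n - 60 = (n + 5)(n² - 3n - 12).
Apply the quadratic formula to n² - 3n - 12 = 0: n = (3 ± √57)/2, i.e. n ≈ 5.2749 or n ≈ -2.2749.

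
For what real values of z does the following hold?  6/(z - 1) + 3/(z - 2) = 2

z = 1.614 or z = 5.886

Multiply both sides by (z - 1)(z - 2):
6(z - 2) + 3(z - 1) = 2(z - 1)(z - 2).
Expand and collect terms: 2z^2 - 15z + 19 = 0.
By the quadratic formula, z = (15 +/- sqrt(73)) / 4, so z ~= 5.886 or z ~= 1.614.
Neither value makes a denominator zero (z != 1, z != 2), so both are valid.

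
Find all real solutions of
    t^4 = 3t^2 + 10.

Let u = t^2. The equation becomes u^2 - 3u - 10 = 0.
Factor: (u + 2)(u - 5) = 0, so u = -2 or u = 5.
t^2 = -2 < 0 has no real solution.
t^2 = 5 gives t = +/-sqrt(5) ~= +/-2.2361.

t = -2.2361 or t = 2.2361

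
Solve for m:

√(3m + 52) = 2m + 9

m = -1

Square both sides: 3m + 52 = (2m + 9)².
Expand and rearrange: 4m² + 33m + 29 = 0.
Solving gives m = -1 or m = -7.25.
Check each candidate in the original equation:
  m = -1: √(49) = 7, while 2m + 9 = 7 — valid.
  m = -7.25: √(30.25) = 5.5, while 2m + 9 = -5.5 — extraneous.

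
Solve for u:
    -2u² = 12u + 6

u = -5.4495 or u = -0.5505

Rearrange to standard form: -2u² - 12u - 6 = 0.
Discriminant: (-12)² − 4·(-2)·(-6) = 96.
Quadratic formula: u = (12 ± √96) / (-4).
So u = -3 - √(6) ≈ -5.4495 or u = -3 + √(6) ≈ -0.5505.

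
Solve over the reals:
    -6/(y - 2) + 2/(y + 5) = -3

Multiply both sides by (y - 2)(y + 5):
-6(y + 5) + 2(y - 2) = -3(y - 2)(y + 5).
Expand and collect terms: -3y² - 5y + 64 = 0.
By the quadratic formula, y = (5 ± √793) / -6, so y ≈ -5.5267 or y ≈ 3.86.
Neither value makes a denominator zero (y ≠ 2, y ≠ -5), so both are valid.

y = -5.5267 or y = 3.86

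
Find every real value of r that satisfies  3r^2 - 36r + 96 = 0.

r = 4 or r = 8

Factor: 3(r - 4)(r - 8) = 0.
So r = 4 or r = 8.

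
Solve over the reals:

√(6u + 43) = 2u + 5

Square both sides: 6u + 43 = (2u + 5)².
Expand and rearrange: 4u² + 14u - 18 = 0.
Solving gives u = 1 or u = -4.5.
Check each candidate in the original equation:
  u = 1: √(49) = 7, while 2u + 5 = 7 — valid.
  u = -4.5: √(16) = 4, while 2u + 5 = -4 — extraneous.

u = 1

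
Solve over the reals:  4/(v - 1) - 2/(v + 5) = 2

Multiply both sides by (v - 1)(v + 5):
4(v + 5) - 2(v - 1) = 2(v - 1)(v + 5).
Expand and collect terms: 2v² + 6v - 32 = 0.
By the quadratic formula, v = (-6 ± √292) / 4, so v ≈ 2.772 or v ≈ -5.772.
Neither value makes a denominator zero (v ≠ 1, v ≠ -5), so both are valid.

v = -5.772 or v = 2.772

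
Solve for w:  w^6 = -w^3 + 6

Let u = w^3. The equation becomes u^2 + u - 6 = 0.
Factor: (u + 3)(u - 2) = 0, so u = -3 or u = 2.
w^3 = -3 gives w = -(3)^(1/3) ~= -1.4422.
w^3 = 2 gives w = (2)^(1/3) ~= 1.2599.

w = -1.4422 or w = 1.2599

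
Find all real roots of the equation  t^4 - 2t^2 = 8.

t = -2 or t = 2

Let u = t^2. The equation becomes u^2 - 2u - 8 = 0.
Factor: (u + 2)(u - 4) = 0, so u = -2 or u = 4.
t^2 = -2 < 0 has no real solution.
t^2 = 4 gives t = +/-2.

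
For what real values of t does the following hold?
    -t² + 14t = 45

Bring every term to one side: -t² + 14t - 45 = 0.
Factor: -1(t - 5)(t - 9) = 0.
So t = 5 or t = 9.

t = 5 or t = 9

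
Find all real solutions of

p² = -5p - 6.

Bring every term to one side: p² + 5p + 6 = 0.
Factor: (p + 3)(p + 2) = 0.
So p = -3 or p = -2.

p = -3 or p = -2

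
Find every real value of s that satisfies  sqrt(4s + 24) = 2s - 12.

s = 10

Square both sides: 4s + 24 = (2s - 12)^2.
Expand and rearrange: 4s^2 - 52s + 120 = 0.
Solving gives s = 10 or s = 3.
Check each candidate in the original equation:
  s = 10: sqrt(64) = 8, while 2s - 12 = 8 — valid.
  s = 3: sqrt(36) = 6, while 2s - 12 = -6 — extraneous.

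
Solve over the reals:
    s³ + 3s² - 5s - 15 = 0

Possible rational roots are divisors of -15. Testing s = -3 gives 0, so (s + 3) is a factor.
Divide: s³ + 3s² - 5s - 15 = (s + 3)(s² - 5).
Apply the quadratic formula to s² - 5 = 0: s = (0 ± √20)/2, i.e. s ≈ 2.2361 or s ≈ -2.2361.

s = -3 or s = -2.2361 or s = 2.2361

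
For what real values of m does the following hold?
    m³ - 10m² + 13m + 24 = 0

m = -1 or m = 3 or m = 8

Possible rational roots are divisors of 24. Testing m = 3 gives 0, so (m - 3) is a factor.
Divide: m³ - 10m² + 13m + 24 = (m - 3)(m² - 7m - 8).
Factor the quadratic: m = 8 or m = -1.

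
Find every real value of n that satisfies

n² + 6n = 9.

n = -7.2426 or n = 1.2426

Rearrange to standard form: n² + 6n - 9 = 0.
Discriminant: (6)² − 4·1·(-9) = 72.
Quadratic formula: n = (-6 ± √72) / 2.
So n = -3 + 3·√(2) ≈ 1.2426 or n = -3·√(2) - 3 ≈ -7.2426.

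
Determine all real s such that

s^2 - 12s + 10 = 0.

Discriminant: (-12)^2 - 4*1*10 = 104.
Quadratic formula: s = (12 +/- sqrt(104)) / 2.
So s = sqrt(26) + 6 ~= 11.099 or s = 6 - sqrt(26) ~= 0.901.

s = 0.901 or s = 11.099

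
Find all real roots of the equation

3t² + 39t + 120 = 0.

t = -8 or t = -5

Factor: 3(t + 8)(t + 5) = 0.
So t = -8 or t = -5.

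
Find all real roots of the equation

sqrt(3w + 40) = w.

Square both sides: 3w + 40 = (w)^2.
Expand and rearrange: w^2 - 3w - 40 = 0.
Solving gives w = 8 or w = -5.
Check each candidate in the original equation:
  w = 8: sqrt(64) = 8, while w = 8 — valid.
  w = -5: sqrt(25) = 5, while w = -5 — extraneous.

w = 8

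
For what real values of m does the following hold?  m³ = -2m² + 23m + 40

m = -5 or m = -1.7016 or m = 4.7016

Rearrange: m³ + 2m² - 23m - 40 = 0.
Possible rational roots are divisors of -40. Testing m = -5 gives 0, so (m + 5) is a factor.
Divide: m³ + 2m² - 23m - 40 = (m + 5)(m² - 3m - 8).
Apply the quadratic formula to m² - 3m - 8 = 0: m = (3 ± √41)/2, i.e. m ≈ 4.7016 or m ≈ -1.7016.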